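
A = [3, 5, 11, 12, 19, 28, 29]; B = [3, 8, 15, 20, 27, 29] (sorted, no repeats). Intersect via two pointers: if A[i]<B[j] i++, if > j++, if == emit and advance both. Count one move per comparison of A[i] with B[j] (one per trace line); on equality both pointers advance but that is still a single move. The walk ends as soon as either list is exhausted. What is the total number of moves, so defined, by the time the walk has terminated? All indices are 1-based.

11 moves

i=1 j=1: 3==3 emit, i++,j++
i=2 j=2: 5<8, i++
i=3 j=2: 11>8, j++
i=3 j=3: 11<15, i++
i=4 j=3: 12<15, i++
i=5 j=3: 19>15, j++
i=5 j=4: 19<20, i++
i=6 j=4: 28>20, j++
i=6 j=5: 28>27, j++
i=6 j=6: 28<29, i++
i=7 j=6: 29==29 emit, i++,j++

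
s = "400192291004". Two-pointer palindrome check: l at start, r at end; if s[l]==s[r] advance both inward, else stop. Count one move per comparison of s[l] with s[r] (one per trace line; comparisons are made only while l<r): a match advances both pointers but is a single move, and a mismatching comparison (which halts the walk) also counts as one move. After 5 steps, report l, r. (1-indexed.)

[1,12] '4'=='4' → l++,r--
[2,11] '0'=='0' → l++,r--
[3,10] '0'=='0' → l++,r--
[4,9] '1'=='1' → l++,r--
[5,8] '9'=='9' → l++,r--

l=6, r=7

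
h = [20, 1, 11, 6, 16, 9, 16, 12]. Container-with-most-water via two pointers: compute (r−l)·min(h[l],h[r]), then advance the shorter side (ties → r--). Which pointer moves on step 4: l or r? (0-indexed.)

l=0 r=7: min(20,12)*7=84 best=84 *, r--
l=0 r=6: min(20,16)*6=96 best=96 *, r--
l=0 r=5: min(20,9)*5=45 best=96, r--
l=0 r=4: min(20,16)*4=64 best=96, r--

r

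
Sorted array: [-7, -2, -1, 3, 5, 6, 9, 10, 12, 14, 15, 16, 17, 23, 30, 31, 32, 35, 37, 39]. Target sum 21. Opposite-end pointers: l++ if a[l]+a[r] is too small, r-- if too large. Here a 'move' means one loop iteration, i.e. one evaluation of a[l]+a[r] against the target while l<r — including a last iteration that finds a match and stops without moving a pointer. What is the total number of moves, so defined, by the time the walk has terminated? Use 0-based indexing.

[0,19] -7+39=32 >21 → r--
[0,18] -7+37=30 >21 → r--
[0,17] -7+35=28 >21 → r--
[0,16] -7+32=25 >21 → r--
[0,15] -7+31=24 >21 → r--
[0,14] -7+30=23 >21 → r--
[0,13] -7+23=16 <21 → l++
[1,13] -2+23=21 → found

8 moves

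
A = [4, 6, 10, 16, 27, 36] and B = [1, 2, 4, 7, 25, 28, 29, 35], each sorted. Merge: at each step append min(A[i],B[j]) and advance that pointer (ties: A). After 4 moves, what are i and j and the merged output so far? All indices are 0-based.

i=0 j=0: A[i]=4>B[j]=1 take 1, j++
i=0 j=1: A[i]=4>B[j]=2 take 2, j++
i=0 j=2: A[i]=4<=B[j]=4 take 4, i++
i=1 j=2: A[i]=6>B[j]=4 take 4, j++

i=1, j=3, merged so far=[1, 2, 4, 4]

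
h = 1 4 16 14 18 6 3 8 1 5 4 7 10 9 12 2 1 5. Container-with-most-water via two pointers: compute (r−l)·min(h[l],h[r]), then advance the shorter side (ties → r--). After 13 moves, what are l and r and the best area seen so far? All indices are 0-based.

l=2, r=6, best area=144

l=0 r=17: min(1,5)*17=17 best=17 *, l++
l=1 r=17: min(4,5)*16=64 best=64 *, l++
l=2 r=17: min(16,5)*15=75 best=75 *, r--
l=2 r=16: min(16,1)*14=14 best=75, r--
l=2 r=15: min(16,2)*13=26 best=75, r--
l=2 r=14: min(16,12)*12=144 best=144 *, r--
l=2 r=13: min(16,9)*11=99 best=144, r--
l=2 r=12: min(16,10)*10=100 best=144, r--
l=2 r=11: min(16,7)*9=63 best=144, r--
l=2 r=10: min(16,4)*8=32 best=144, r--
l=2 r=9: min(16,5)*7=35 best=144, r--
l=2 r=8: min(16,1)*6=6 best=144, r--
l=2 r=7: min(16,8)*5=40 best=144, r--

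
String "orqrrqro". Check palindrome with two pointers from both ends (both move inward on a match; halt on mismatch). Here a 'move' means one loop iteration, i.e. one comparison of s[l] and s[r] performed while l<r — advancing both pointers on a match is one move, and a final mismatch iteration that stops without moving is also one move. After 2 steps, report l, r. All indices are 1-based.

l=3, r=6

[1,8] 'o'=='o' → l++,r--
[2,7] 'r'=='r' → l++,r--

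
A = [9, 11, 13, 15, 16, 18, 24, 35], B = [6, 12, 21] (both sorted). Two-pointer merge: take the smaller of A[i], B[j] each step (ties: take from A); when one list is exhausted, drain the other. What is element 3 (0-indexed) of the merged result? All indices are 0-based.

[i=0,j=0] A[i]=9>B[j]=6 take 6 → j++
[i=0,j=1] A[i]=9<=B[j]=12 take 9 → i++
[i=1,j=1] A[i]=11<=B[j]=12 take 11 → i++
[i=2,j=1] A[i]=13>B[j]=12 take 12 → j++
[i=2,j=2] A[i]=13<=B[j]=21 take 13 → i++
[i=3,j=2] A[i]=15<=B[j]=21 take 15 → i++
[i=4,j=2] A[i]=16<=B[j]=21 take 16 → i++
[i=5,j=2] A[i]=18<=B[j]=21 take 18 → i++
[i=6,j=2] A[i]=24>B[j]=21 take 21 → j++
[i=6,j=3] B done, take A[i]=24 → i++
[i=7,j=3] B done, take A[i]=35 → i++

merged[3] = 12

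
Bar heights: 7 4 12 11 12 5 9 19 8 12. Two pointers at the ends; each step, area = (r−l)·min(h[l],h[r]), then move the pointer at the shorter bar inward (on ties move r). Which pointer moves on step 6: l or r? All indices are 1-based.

l

[1,10] min(7,12)*9=63 best=63 * → l++
[2,10] min(4,12)*8=32 best=63 → l++
[3,10] min(12,12)*7=84 best=84 * → r--
[3,9] min(12,8)*6=48 best=84 → r--
[3,8] min(12,19)*5=60 best=84 → l++
[4,8] min(11,19)*4=44 best=84 → l++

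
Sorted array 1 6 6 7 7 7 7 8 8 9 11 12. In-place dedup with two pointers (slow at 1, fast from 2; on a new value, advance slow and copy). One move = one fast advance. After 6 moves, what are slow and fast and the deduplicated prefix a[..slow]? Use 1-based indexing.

slow=3, fast=8, prefix=[1, 6, 7]

(s=1,f=2) a[fast]=6≠a[slow]=1 write a[2]=6 → slow++,fast++
(s=2,f=3) a[fast]=6=a[slow] dup → fast++
(s=2,f=4) a[fast]=7≠a[slow]=6 write a[3]=7 → slow++,fast++
(s=3,f=5) a[fast]=7=a[slow] dup → fast++
(s=3,f=6) a[fast]=7=a[slow] dup → fast++
(s=3,f=7) a[fast]=7=a[slow] dup → fast++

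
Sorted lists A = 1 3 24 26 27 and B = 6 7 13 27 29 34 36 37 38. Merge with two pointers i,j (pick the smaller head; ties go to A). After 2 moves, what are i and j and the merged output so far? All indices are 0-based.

i=2, j=0, merged so far=[1, 3]

[i=0,j=0] A[i]=1<=B[j]=6 take 1 → i++
[i=1,j=0] A[i]=3<=B[j]=6 take 3 → i++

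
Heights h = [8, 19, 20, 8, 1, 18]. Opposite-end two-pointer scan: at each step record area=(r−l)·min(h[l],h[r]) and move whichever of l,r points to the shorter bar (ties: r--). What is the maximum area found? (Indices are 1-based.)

l=1 r=6: min(8,18)*5=40 best=40 *, l++
l=2 r=6: min(19,18)*4=72 best=72 *, r--
l=2 r=5: min(19,1)*3=3 best=72, r--
l=2 r=4: min(19,8)*2=16 best=72, r--
l=2 r=3: min(19,20)*1=19 best=72, l++

max area = 72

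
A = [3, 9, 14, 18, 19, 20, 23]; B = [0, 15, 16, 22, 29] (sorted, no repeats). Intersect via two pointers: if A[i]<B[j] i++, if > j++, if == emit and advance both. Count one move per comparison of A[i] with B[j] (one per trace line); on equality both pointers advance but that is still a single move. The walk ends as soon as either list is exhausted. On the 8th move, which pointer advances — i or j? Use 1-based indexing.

[i=1,j=1] 3>0 → j++
[i=1,j=2] 3<15 → i++
[i=2,j=2] 9<15 → i++
[i=3,j=2] 14<15 → i++
[i=4,j=2] 18>15 → j++
[i=4,j=3] 18>16 → j++
[i=4,j=4] 18<22 → i++
[i=5,j=4] 19<22 → i++

i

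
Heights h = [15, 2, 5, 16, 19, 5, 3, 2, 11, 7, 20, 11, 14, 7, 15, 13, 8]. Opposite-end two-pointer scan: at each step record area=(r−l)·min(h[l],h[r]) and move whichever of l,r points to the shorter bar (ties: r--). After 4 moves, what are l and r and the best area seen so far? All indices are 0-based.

[0,16] min(15,8)*16=128 best=128 * → r--
[0,15] min(15,13)*15=195 best=195 * → r--
[0,14] min(15,15)*14=210 best=210 * → r--
[0,13] min(15,7)*13=91 best=210 → r--

l=0, r=12, best area=210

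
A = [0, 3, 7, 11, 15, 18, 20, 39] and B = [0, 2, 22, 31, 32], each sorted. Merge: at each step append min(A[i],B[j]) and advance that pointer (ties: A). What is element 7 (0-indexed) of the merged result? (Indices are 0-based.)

merged[7] = 18

i=0 j=0: A[i]=0<=B[j]=0 take 0, i++
i=1 j=0: A[i]=3>B[j]=0 take 0, j++
i=1 j=1: A[i]=3>B[j]=2 take 2, j++
i=1 j=2: A[i]=3<=B[j]=22 take 3, i++
i=2 j=2: A[i]=7<=B[j]=22 take 7, i++
i=3 j=2: A[i]=11<=B[j]=22 take 11, i++
i=4 j=2: A[i]=15<=B[j]=22 take 15, i++
i=5 j=2: A[i]=18<=B[j]=22 take 18, i++
i=6 j=2: A[i]=20<=B[j]=22 take 20, i++
i=7 j=2: A[i]=39>B[j]=22 take 22, j++
i=7 j=3: A[i]=39>B[j]=31 take 31, j++
i=7 j=4: A[i]=39>B[j]=32 take 32, j++
i=7 j=5: B done, take A[i]=39, i++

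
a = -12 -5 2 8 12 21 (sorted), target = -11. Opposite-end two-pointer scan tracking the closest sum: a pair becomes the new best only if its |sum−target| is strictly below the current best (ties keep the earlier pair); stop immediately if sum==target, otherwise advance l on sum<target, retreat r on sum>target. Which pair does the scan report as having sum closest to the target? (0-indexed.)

l=0 r=5: -12+21=9 d=20 *, r--
l=0 r=4: -12+12=0 d=11 *, r--
l=0 r=3: -12+8=-4 d=7 *, r--
l=0 r=2: -12+2=-10 d=1 *, r--
l=0 r=1: -12+-5=-17 d=6, l++

pair (-12, 2) with sum -10 (|Δ|=1)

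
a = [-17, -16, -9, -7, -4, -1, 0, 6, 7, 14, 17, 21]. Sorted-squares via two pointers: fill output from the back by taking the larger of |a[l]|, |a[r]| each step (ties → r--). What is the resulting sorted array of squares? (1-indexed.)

[0, 1, 16, 36, 49, 49, 81, 196, 256, 289, 289, 441]

l=1 r=12: |-17|<=|21| out[12]=441, r--
l=1 r=11: |-17|<=|17| out[11]=289, r--
l=1 r=10: |-17|>|14| out[10]=289, l++
l=2 r=10: |-16|>|14| out[9]=256, l++
l=3 r=10: |-9|<=|14| out[8]=196, r--
l=3 r=9: |-9|>|7| out[7]=81, l++
l=4 r=9: |-7|<=|7| out[6]=49, r--
l=4 r=8: |-7|>|6| out[5]=49, l++
l=5 r=8: |-4|<=|6| out[4]=36, r--
l=5 r=7: |-4|>|0| out[3]=16, l++
l=6 r=7: |-1|>|0| out[2]=1, l++
l=7 r=7: |0|<=|0| out[1]=0, r--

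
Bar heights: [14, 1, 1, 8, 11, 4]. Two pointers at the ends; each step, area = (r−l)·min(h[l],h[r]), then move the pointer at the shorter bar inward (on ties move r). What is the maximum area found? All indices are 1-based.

l=1 r=6: min(14,4)*5=20 best=20 *, r--
l=1 r=5: min(14,11)*4=44 best=44 *, r--
l=1 r=4: min(14,8)*3=24 best=44, r--
l=1 r=3: min(14,1)*2=2 best=44, r--
l=1 r=2: min(14,1)*1=1 best=44, r--

max area = 44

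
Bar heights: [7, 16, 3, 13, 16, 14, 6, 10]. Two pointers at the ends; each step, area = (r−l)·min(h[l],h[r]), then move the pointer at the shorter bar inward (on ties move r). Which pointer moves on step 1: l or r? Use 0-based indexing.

l=0 r=7: min(7,10)*7=49 best=49 *, l++

l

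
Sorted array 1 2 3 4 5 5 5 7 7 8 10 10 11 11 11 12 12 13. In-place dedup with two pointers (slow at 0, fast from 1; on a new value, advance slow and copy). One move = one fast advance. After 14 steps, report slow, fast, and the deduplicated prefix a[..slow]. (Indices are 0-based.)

(s=0,f=1) a[fast]=2≠a[slow]=1 write a[1]=2 → slow++,fast++
(s=1,f=2) a[fast]=3≠a[slow]=2 write a[2]=3 → slow++,fast++
(s=2,f=3) a[fast]=4≠a[slow]=3 write a[3]=4 → slow++,fast++
(s=3,f=4) a[fast]=5≠a[slow]=4 write a[4]=5 → slow++,fast++
(s=4,f=5) a[fast]=5=a[slow] dup → fast++
(s=4,f=6) a[fast]=5=a[slow] dup → fast++
(s=4,f=7) a[fast]=7≠a[slow]=5 write a[5]=7 → slow++,fast++
(s=5,f=8) a[fast]=7=a[slow] dup → fast++
(s=5,f=9) a[fast]=8≠a[slow]=7 write a[6]=8 → slow++,fast++
(s=6,f=10) a[fast]=10≠a[slow]=8 write a[7]=10 → slow++,fast++
(s=7,f=11) a[fast]=10=a[slow] dup → fast++
(s=7,f=12) a[fast]=11≠a[slow]=10 write a[8]=11 → slow++,fast++
(s=8,f=13) a[fast]=11=a[slow] dup → fast++
(s=8,f=14) a[fast]=11=a[slow] dup → fast++

slow=8, fast=15, prefix=[1, 2, 3, 4, 5, 7, 8, 10, 11]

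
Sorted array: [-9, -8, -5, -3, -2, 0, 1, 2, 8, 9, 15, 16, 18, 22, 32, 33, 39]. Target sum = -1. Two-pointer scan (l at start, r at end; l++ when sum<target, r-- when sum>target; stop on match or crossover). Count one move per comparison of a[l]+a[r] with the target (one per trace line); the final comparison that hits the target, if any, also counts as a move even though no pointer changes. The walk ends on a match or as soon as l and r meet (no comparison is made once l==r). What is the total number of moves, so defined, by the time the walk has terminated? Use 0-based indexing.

l=0 r=16: -9+39=30 >-1, r--
l=0 r=15: -9+33=24 >-1, r--
l=0 r=14: -9+32=23 >-1, r--
l=0 r=13: -9+22=13 >-1, r--
l=0 r=12: -9+18=9 >-1, r--
l=0 r=11: -9+16=7 >-1, r--
l=0 r=10: -9+15=6 >-1, r--
l=0 r=9: -9+9=0 >-1, r--
l=0 r=8: -9+8=-1, found

9 moves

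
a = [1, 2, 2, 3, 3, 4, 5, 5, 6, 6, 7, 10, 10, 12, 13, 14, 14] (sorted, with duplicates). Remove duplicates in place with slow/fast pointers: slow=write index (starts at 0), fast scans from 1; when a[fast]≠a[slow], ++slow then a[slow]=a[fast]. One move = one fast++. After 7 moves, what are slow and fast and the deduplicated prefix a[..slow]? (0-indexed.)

(s=0,f=1) a[fast]=2≠a[slow]=1 write a[1]=2 → slow++,fast++
(s=1,f=2) a[fast]=2=a[slow] dup → fast++
(s=1,f=3) a[fast]=3≠a[slow]=2 write a[2]=3 → slow++,fast++
(s=2,f=4) a[fast]=3=a[slow] dup → fast++
(s=2,f=5) a[fast]=4≠a[slow]=3 write a[3]=4 → slow++,fast++
(s=3,f=6) a[fast]=5≠a[slow]=4 write a[4]=5 → slow++,fast++
(s=4,f=7) a[fast]=5=a[slow] dup → fast++

slow=4, fast=8, prefix=[1, 2, 3, 4, 5]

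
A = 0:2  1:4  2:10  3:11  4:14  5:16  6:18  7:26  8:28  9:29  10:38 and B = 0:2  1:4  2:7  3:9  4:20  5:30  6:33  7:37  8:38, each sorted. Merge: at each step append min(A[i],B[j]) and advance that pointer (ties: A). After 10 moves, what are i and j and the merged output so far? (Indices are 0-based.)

i=6, j=4, merged so far=[2, 2, 4, 4, 7, 9, 10, 11, 14, 16]

[i=0,j=0] A[i]=2<=B[j]=2 take 2 → i++
[i=1,j=0] A[i]=4>B[j]=2 take 2 → j++
[i=1,j=1] A[i]=4<=B[j]=4 take 4 → i++
[i=2,j=1] A[i]=10>B[j]=4 take 4 → j++
[i=2,j=2] A[i]=10>B[j]=7 take 7 → j++
[i=2,j=3] A[i]=10>B[j]=9 take 9 → j++
[i=2,j=4] A[i]=10<=B[j]=20 take 10 → i++
[i=3,j=4] A[i]=11<=B[j]=20 take 11 → i++
[i=4,j=4] A[i]=14<=B[j]=20 take 14 → i++
[i=5,j=4] A[i]=16<=B[j]=20 take 16 → i++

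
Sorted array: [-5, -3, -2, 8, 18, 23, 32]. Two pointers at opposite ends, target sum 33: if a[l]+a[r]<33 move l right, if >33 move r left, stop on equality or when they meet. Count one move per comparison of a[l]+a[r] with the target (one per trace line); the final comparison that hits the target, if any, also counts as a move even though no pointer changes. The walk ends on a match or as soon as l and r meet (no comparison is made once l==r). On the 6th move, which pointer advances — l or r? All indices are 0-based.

r

l=0 r=6: -5+32=27 <33, l++
l=1 r=6: -3+32=29 <33, l++
l=2 r=6: -2+32=30 <33, l++
l=3 r=6: 8+32=40 >33, r--
l=3 r=5: 8+23=31 <33, l++
l=4 r=5: 18+23=41 >33, r--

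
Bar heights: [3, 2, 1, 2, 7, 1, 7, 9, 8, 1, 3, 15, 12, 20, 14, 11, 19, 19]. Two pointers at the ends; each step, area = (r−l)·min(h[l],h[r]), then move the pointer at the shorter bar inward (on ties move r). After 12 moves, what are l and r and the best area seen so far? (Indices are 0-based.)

l=0 r=17: min(3,19)*17=51 best=51 *, l++
l=1 r=17: min(2,19)*16=32 best=51, l++
l=2 r=17: min(1,19)*15=15 best=51, l++
l=3 r=17: min(2,19)*14=28 best=51, l++
l=4 r=17: min(7,19)*13=91 best=91 *, l++
l=5 r=17: min(1,19)*12=12 best=91, l++
l=6 r=17: min(7,19)*11=77 best=91, l++
l=7 r=17: min(9,19)*10=90 best=91, l++
l=8 r=17: min(8,19)*9=72 best=91, l++
l=9 r=17: min(1,19)*8=8 best=91, l++
l=10 r=17: min(3,19)*7=21 best=91, l++
l=11 r=17: min(15,19)*6=90 best=91, l++

l=12, r=17, best area=91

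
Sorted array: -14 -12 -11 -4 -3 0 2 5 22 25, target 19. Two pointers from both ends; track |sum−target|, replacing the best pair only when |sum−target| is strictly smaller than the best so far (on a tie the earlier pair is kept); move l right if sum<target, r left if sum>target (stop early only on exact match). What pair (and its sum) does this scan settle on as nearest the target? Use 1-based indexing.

pair (-3, 22) with sum 19 (|Δ|=0)

l=1 r=10: -14+25=11 d=8 *, l++
l=2 r=10: -12+25=13 d=6 *, l++
l=3 r=10: -11+25=14 d=5 *, l++
l=4 r=10: -4+25=21 d=2 *, r--
l=4 r=9: -4+22=18 d=1 *, l++
l=5 r=9: -3+22=19 d=0 *, stop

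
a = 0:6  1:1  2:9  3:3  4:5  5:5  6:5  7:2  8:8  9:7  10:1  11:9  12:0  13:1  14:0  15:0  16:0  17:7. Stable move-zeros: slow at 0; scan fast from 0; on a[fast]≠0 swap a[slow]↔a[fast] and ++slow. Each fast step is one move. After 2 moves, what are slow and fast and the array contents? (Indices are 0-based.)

slow=0 fast=0: a[fast]=6≠0 swap→a[0]=6, slow++,fast++
slow=1 fast=1: a[fast]=1≠0 swap→a[1]=1, slow++,fast++

slow=2, fast=2, a=[6, 1, 9, 3, 5, 5, 5, 2, 8, 7, 1, 9, 0, 1, 0, 0, 0, 7]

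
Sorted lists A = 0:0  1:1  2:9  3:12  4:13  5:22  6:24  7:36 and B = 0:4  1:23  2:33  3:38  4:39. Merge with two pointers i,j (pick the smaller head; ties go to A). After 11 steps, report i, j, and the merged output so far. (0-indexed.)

i=8, j=3, merged so far=[0, 1, 4, 9, 12, 13, 22, 23, 24, 33, 36]

[i=0,j=0] A[i]=0<=B[j]=4 take 0 → i++
[i=1,j=0] A[i]=1<=B[j]=4 take 1 → i++
[i=2,j=0] A[i]=9>B[j]=4 take 4 → j++
[i=2,j=1] A[i]=9<=B[j]=23 take 9 → i++
[i=3,j=1] A[i]=12<=B[j]=23 take 12 → i++
[i=4,j=1] A[i]=13<=B[j]=23 take 13 → i++
[i=5,j=1] A[i]=22<=B[j]=23 take 22 → i++
[i=6,j=1] A[i]=24>B[j]=23 take 23 → j++
[i=6,j=2] A[i]=24<=B[j]=33 take 24 → i++
[i=7,j=2] A[i]=36>B[j]=33 take 33 → j++
[i=7,j=3] A[i]=36<=B[j]=38 take 36 → i++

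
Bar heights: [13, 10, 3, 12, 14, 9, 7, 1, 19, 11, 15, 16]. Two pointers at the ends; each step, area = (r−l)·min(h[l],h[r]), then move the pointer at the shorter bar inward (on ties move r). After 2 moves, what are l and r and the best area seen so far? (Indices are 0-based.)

l=0 r=11: min(13,16)*11=143 best=143 *, l++
l=1 r=11: min(10,16)*10=100 best=143, l++

l=2, r=11, best area=143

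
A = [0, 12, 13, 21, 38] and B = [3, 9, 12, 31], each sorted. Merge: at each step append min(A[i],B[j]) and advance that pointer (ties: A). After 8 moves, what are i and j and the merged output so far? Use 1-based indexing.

i=1 j=1: A[i]=0<=B[j]=3 take 0, i++
i=2 j=1: A[i]=12>B[j]=3 take 3, j++
i=2 j=2: A[i]=12>B[j]=9 take 9, j++
i=2 j=3: A[i]=12<=B[j]=12 take 12, i++
i=3 j=3: A[i]=13>B[j]=12 take 12, j++
i=3 j=4: A[i]=13<=B[j]=31 take 13, i++
i=4 j=4: A[i]=21<=B[j]=31 take 21, i++
i=5 j=4: A[i]=38>B[j]=31 take 31, j++

i=5, j=5, merged so far=[0, 3, 9, 12, 12, 13, 21, 31]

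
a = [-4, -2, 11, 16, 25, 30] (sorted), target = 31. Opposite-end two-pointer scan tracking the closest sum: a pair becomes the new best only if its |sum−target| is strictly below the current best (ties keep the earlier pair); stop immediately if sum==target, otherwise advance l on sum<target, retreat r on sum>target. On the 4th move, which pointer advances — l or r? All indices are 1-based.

r

[1,6] -4+30=26 d=5 * → l++
[2,6] -2+30=28 d=3 * → l++
[3,6] 11+30=41 d=10 → r--
[3,5] 11+25=36 d=5 → r--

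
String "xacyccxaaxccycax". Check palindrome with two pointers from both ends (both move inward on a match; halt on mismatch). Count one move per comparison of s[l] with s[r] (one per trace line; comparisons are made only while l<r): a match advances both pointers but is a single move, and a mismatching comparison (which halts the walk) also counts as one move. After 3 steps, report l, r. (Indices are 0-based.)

l=0 r=15: 'x'=='x', l++,r--
l=1 r=14: 'a'=='a', l++,r--
l=2 r=13: 'c'=='c', l++,r--

l=3, r=12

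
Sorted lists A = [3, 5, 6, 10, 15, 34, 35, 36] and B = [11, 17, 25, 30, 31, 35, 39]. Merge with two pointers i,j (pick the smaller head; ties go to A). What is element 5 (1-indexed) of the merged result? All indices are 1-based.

i=1 j=1: A[i]=3<=B[j]=11 take 3, i++
i=2 j=1: A[i]=5<=B[j]=11 take 5, i++
i=3 j=1: A[i]=6<=B[j]=11 take 6, i++
i=4 j=1: A[i]=10<=B[j]=11 take 10, i++
i=5 j=1: A[i]=15>B[j]=11 take 11, j++
i=5 j=2: A[i]=15<=B[j]=17 take 15, i++
i=6 j=2: A[i]=34>B[j]=17 take 17, j++
i=6 j=3: A[i]=34>B[j]=25 take 25, j++
i=6 j=4: A[i]=34>B[j]=30 take 30, j++
i=6 j=5: A[i]=34>B[j]=31 take 31, j++
i=6 j=6: A[i]=34<=B[j]=35 take 34, i++
i=7 j=6: A[i]=35<=B[j]=35 take 35, i++
i=8 j=6: A[i]=36>B[j]=35 take 35, j++
i=8 j=7: A[i]=36<=B[j]=39 take 36, i++
i=9 j=7: A done, take B[j]=39, j++

merged[5] = 11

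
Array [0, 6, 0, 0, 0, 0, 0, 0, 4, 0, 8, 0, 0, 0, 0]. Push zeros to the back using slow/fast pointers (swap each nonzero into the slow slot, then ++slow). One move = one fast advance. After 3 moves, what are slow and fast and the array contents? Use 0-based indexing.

slow=1, fast=3, a=[6, 0, 0, 0, 0, 0, 0, 0, 4, 0, 8, 0, 0, 0, 0]

(s=0,f=0) a[fast]=0 → fast++
(s=0,f=1) a[fast]=6≠0 swap→a[0]=6 → slow++,fast++
(s=1,f=2) a[fast]=0 → fast++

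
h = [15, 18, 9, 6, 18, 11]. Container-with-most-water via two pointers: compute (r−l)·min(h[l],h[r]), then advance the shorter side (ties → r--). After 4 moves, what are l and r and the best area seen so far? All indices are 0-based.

l=0 r=5: min(15,11)*5=55 best=55 *, r--
l=0 r=4: min(15,18)*4=60 best=60 *, l++
l=1 r=4: min(18,18)*3=54 best=60, r--
l=1 r=3: min(18,6)*2=12 best=60, r--

l=1, r=2, best area=60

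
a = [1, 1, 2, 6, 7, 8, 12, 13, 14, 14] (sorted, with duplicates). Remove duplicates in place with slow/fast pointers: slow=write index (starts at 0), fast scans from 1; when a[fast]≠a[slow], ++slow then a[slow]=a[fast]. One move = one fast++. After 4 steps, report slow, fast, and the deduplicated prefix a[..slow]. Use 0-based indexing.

(s=0,f=1) a[fast]=1=a[slow] dup → fast++
(s=0,f=2) a[fast]=2≠a[slow]=1 write a[1]=2 → slow++,fast++
(s=1,f=3) a[fast]=6≠a[slow]=2 write a[2]=6 → slow++,fast++
(s=2,f=4) a[fast]=7≠a[slow]=6 write a[3]=7 → slow++,fast++

slow=3, fast=5, prefix=[1, 2, 6, 7]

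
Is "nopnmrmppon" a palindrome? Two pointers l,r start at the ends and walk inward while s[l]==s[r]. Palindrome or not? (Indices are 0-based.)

l=0 r=10: 'n'=='n', l++,r--
l=1 r=9: 'o'=='o', l++,r--
l=2 r=8: 'p'=='p', l++,r--
l=3 r=7: 'n'!='p', stop

not a palindrome (mismatch at 3,7)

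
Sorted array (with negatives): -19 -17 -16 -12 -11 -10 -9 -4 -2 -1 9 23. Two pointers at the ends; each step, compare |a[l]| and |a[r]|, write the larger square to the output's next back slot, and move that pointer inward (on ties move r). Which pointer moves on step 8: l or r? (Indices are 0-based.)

r

l=0 r=11: |-19|<=|23| out[11]=529, r--
l=0 r=10: |-19|>|9| out[10]=361, l++
l=1 r=10: |-17|>|9| out[9]=289, l++
l=2 r=10: |-16|>|9| out[8]=256, l++
l=3 r=10: |-12|>|9| out[7]=144, l++
l=4 r=10: |-11|>|9| out[6]=121, l++
l=5 r=10: |-10|>|9| out[5]=100, l++
l=6 r=10: |-9|<=|9| out[4]=81, r--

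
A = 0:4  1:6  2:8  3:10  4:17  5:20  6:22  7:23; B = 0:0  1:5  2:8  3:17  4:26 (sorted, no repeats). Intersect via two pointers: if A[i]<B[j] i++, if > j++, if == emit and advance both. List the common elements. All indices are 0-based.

[i=0,j=0] 4>0 → j++
[i=0,j=1] 4<5 → i++
[i=1,j=1] 6>5 → j++
[i=1,j=2] 6<8 → i++
[i=2,j=2] 8==8 emit → i++,j++
[i=3,j=3] 10<17 → i++
[i=4,j=3] 17==17 emit → i++,j++
[i=5,j=4] 20<26 → i++
[i=6,j=4] 22<26 → i++
[i=7,j=4] 23<26 → i++

intersection = [8, 17]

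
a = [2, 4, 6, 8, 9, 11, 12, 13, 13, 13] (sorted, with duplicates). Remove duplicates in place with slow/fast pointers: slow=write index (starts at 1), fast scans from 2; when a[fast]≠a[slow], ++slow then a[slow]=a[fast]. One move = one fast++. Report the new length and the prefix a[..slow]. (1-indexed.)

length 8; prefix = [2, 4, 6, 8, 9, 11, 12, 13]

slow=1 fast=2: a[fast]=4≠a[slow]=2 write a[2]=4, slow++,fast++
slow=2 fast=3: a[fast]=6≠a[slow]=4 write a[3]=6, slow++,fast++
slow=3 fast=4: a[fast]=8≠a[slow]=6 write a[4]=8, slow++,fast++
slow=4 fast=5: a[fast]=9≠a[slow]=8 write a[5]=9, slow++,fast++
slow=5 fast=6: a[fast]=11≠a[slow]=9 write a[6]=11, slow++,fast++
slow=6 fast=7: a[fast]=12≠a[slow]=11 write a[7]=12, slow++,fast++
slow=7 fast=8: a[fast]=13≠a[slow]=12 write a[8]=13, slow++,fast++
slow=8 fast=9: a[fast]=13=a[slow] dup, fast++
slow=8 fast=10: a[fast]=13=a[slow] dup, fast++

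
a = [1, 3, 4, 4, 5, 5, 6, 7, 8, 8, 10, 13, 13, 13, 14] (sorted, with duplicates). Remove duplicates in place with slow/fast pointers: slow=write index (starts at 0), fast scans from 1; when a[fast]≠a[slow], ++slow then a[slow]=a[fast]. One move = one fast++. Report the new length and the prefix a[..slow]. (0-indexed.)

slow=0 fast=1: a[fast]=3≠a[slow]=1 write a[1]=3, slow++,fast++
slow=1 fast=2: a[fast]=4≠a[slow]=3 write a[2]=4, slow++,fast++
slow=2 fast=3: a[fast]=4=a[slow] dup, fast++
slow=2 fast=4: a[fast]=5≠a[slow]=4 write a[3]=5, slow++,fast++
slow=3 fast=5: a[fast]=5=a[slow] dup, fast++
slow=3 fast=6: a[fast]=6≠a[slow]=5 write a[4]=6, slow++,fast++
slow=4 fast=7: a[fast]=7≠a[slow]=6 write a[5]=7, slow++,fast++
slow=5 fast=8: a[fast]=8≠a[slow]=7 write a[6]=8, slow++,fast++
slow=6 fast=9: a[fast]=8=a[slow] dup, fast++
slow=6 fast=10: a[fast]=10≠a[slow]=8 write a[7]=10, slow++,fast++
slow=7 fast=11: a[fast]=13≠a[slow]=10 write a[8]=13, slow++,fast++
slow=8 fast=12: a[fast]=13=a[slow] dup, fast++
slow=8 fast=13: a[fast]=13=a[slow] dup, fast++
slow=8 fast=14: a[fast]=14≠a[slow]=13 write a[9]=14, slow++,fast++

length 10; prefix = [1, 3, 4, 5, 6, 7, 8, 10, 13, 14]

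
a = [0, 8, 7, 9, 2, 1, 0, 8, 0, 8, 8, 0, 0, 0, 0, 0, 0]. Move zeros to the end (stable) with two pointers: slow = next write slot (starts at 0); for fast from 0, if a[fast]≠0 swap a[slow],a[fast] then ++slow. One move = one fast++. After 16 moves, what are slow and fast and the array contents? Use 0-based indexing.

slow=8, fast=16, a=[8, 7, 9, 2, 1, 8, 8, 8, 0, 0, 0, 0, 0, 0, 0, 0, 0]

slow=0 fast=0: a[fast]=0, fast++
slow=0 fast=1: a[fast]=8≠0 swap→a[0]=8, slow++,fast++
slow=1 fast=2: a[fast]=7≠0 swap→a[1]=7, slow++,fast++
slow=2 fast=3: a[fast]=9≠0 swap→a[2]=9, slow++,fast++
slow=3 fast=4: a[fast]=2≠0 swap→a[3]=2, slow++,fast++
slow=4 fast=5: a[fast]=1≠0 swap→a[4]=1, slow++,fast++
slow=5 fast=6: a[fast]=0, fast++
slow=5 fast=7: a[fast]=8≠0 swap→a[5]=8, slow++,fast++
slow=6 fast=8: a[fast]=0, fast++
slow=6 fast=9: a[fast]=8≠0 swap→a[6]=8, slow++,fast++
slow=7 fast=10: a[fast]=8≠0 swap→a[7]=8, slow++,fast++
slow=8 fast=11: a[fast]=0, fast++
slow=8 fast=12: a[fast]=0, fast++
slow=8 fast=13: a[fast]=0, fast++
slow=8 fast=14: a[fast]=0, fast++
slow=8 fast=15: a[fast]=0, fast++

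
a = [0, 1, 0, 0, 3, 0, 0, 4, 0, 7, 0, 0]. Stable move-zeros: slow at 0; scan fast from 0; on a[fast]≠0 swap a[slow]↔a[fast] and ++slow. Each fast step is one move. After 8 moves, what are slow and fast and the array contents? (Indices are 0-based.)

slow=3, fast=8, a=[1, 3, 4, 0, 0, 0, 0, 0, 0, 7, 0, 0]

(s=0,f=0) a[fast]=0 → fast++
(s=0,f=1) a[fast]=1≠0 swap→a[0]=1 → slow++,fast++
(s=1,f=2) a[fast]=0 → fast++
(s=1,f=3) a[fast]=0 → fast++
(s=1,f=4) a[fast]=3≠0 swap→a[1]=3 → slow++,fast++
(s=2,f=5) a[fast]=0 → fast++
(s=2,f=6) a[fast]=0 → fast++
(s=2,f=7) a[fast]=4≠0 swap→a[2]=4 → slow++,fast++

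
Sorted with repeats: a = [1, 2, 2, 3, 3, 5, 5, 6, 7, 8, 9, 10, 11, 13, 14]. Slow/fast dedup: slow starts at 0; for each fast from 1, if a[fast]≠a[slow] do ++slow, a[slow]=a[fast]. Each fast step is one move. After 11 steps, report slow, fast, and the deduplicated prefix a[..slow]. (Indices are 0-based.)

slow=0 fast=1: a[fast]=2≠a[slow]=1 write a[1]=2, slow++,fast++
slow=1 fast=2: a[fast]=2=a[slow] dup, fast++
slow=1 fast=3: a[fast]=3≠a[slow]=2 write a[2]=3, slow++,fast++
slow=2 fast=4: a[fast]=3=a[slow] dup, fast++
slow=2 fast=5: a[fast]=5≠a[slow]=3 write a[3]=5, slow++,fast++
slow=3 fast=6: a[fast]=5=a[slow] dup, fast++
slow=3 fast=7: a[fast]=6≠a[slow]=5 write a[4]=6, slow++,fast++
slow=4 fast=8: a[fast]=7≠a[slow]=6 write a[5]=7, slow++,fast++
slow=5 fast=9: a[fast]=8≠a[slow]=7 write a[6]=8, slow++,fast++
slow=6 fast=10: a[fast]=9≠a[slow]=8 write a[7]=9, slow++,fast++
slow=7 fast=11: a[fast]=10≠a[slow]=9 write a[8]=10, slow++,fast++

slow=8, fast=12, prefix=[1, 2, 3, 5, 6, 7, 8, 9, 10]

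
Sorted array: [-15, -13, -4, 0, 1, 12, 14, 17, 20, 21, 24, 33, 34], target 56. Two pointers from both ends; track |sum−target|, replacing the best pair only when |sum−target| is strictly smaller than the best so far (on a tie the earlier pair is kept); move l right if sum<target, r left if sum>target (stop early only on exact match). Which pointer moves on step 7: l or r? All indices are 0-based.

l=0 r=12: -15+34=19 d=37 *, l++
l=1 r=12: -13+34=21 d=35 *, l++
l=2 r=12: -4+34=30 d=26 *, l++
l=3 r=12: 0+34=34 d=22 *, l++
l=4 r=12: 1+34=35 d=21 *, l++
l=5 r=12: 12+34=46 d=10 *, l++
l=6 r=12: 14+34=48 d=8 *, l++

l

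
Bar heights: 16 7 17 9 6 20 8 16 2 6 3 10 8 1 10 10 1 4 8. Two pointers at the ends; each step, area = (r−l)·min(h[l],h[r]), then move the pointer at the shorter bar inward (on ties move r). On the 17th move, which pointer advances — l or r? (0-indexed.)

[0,18] min(16,8)*18=144 best=144 * → r--
[0,17] min(16,4)*17=68 best=144 → r--
[0,16] min(16,1)*16=16 best=144 → r--
[0,15] min(16,10)*15=150 best=150 * → r--
[0,14] min(16,10)*14=140 best=150 → r--
[0,13] min(16,1)*13=13 best=150 → r--
[0,12] min(16,8)*12=96 best=150 → r--
[0,11] min(16,10)*11=110 best=150 → r--
[0,10] min(16,3)*10=30 best=150 → r--
[0,9] min(16,6)*9=54 best=150 → r--
[0,8] min(16,2)*8=16 best=150 → r--
[0,7] min(16,16)*7=112 best=150 → r--
[0,6] min(16,8)*6=48 best=150 → r--
[0,5] min(16,20)*5=80 best=150 → l++
[1,5] min(7,20)*4=28 best=150 → l++
[2,5] min(17,20)*3=51 best=150 → l++
[3,5] min(9,20)*2=18 best=150 → l++

l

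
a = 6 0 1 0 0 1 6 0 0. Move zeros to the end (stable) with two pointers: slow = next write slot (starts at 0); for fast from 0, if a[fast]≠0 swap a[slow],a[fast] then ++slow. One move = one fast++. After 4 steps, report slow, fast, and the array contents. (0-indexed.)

slow=2, fast=4, a=[6, 1, 0, 0, 0, 1, 6, 0, 0]

slow=0 fast=0: a[fast]=6≠0 swap→a[0]=6, slow++,fast++
slow=1 fast=1: a[fast]=0, fast++
slow=1 fast=2: a[fast]=1≠0 swap→a[1]=1, slow++,fast++
slow=2 fast=3: a[fast]=0, fast++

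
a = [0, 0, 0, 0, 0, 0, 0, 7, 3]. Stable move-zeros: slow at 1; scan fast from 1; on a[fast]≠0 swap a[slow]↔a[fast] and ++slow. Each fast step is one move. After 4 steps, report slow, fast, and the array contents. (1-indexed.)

slow=1 fast=1: a[fast]=0, fast++
slow=1 fast=2: a[fast]=0, fast++
slow=1 fast=3: a[fast]=0, fast++
slow=1 fast=4: a[fast]=0, fast++

slow=1, fast=5, a=[0, 0, 0, 0, 0, 0, 0, 7, 3]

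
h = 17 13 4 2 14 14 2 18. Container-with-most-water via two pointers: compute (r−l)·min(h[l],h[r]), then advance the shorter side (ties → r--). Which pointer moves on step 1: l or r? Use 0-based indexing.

[0,7] min(17,18)*7=119 best=119 * → l++

l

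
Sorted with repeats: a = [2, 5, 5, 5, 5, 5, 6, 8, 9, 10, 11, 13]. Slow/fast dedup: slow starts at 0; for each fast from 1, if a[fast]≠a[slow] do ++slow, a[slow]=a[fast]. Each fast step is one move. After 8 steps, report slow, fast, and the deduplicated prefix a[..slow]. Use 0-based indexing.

slow=4, fast=9, prefix=[2, 5, 6, 8, 9]

(s=0,f=1) a[fast]=5≠a[slow]=2 write a[1]=5 → slow++,fast++
(s=1,f=2) a[fast]=5=a[slow] dup → fast++
(s=1,f=3) a[fast]=5=a[slow] dup → fast++
(s=1,f=4) a[fast]=5=a[slow] dup → fast++
(s=1,f=5) a[fast]=5=a[slow] dup → fast++
(s=1,f=6) a[fast]=6≠a[slow]=5 write a[2]=6 → slow++,fast++
(s=2,f=7) a[fast]=8≠a[slow]=6 write a[3]=8 → slow++,fast++
(s=3,f=8) a[fast]=9≠a[slow]=8 write a[4]=9 → slow++,fast++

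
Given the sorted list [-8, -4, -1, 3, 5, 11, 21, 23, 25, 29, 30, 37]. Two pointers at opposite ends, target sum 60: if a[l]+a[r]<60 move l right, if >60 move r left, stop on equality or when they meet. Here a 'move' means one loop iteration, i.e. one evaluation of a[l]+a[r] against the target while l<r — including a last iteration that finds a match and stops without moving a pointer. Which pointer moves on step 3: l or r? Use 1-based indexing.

l

[1,12] -8+37=29 <60 → l++
[2,12] -4+37=33 <60 → l++
[3,12] -1+37=36 <60 → l++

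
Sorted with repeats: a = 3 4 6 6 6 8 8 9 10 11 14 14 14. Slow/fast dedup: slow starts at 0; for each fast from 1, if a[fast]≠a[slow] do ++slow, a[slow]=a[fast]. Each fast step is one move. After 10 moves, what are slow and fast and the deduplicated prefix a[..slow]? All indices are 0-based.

slow=0 fast=1: a[fast]=4≠a[slow]=3 write a[1]=4, slow++,fast++
slow=1 fast=2: a[fast]=6≠a[slow]=4 write a[2]=6, slow++,fast++
slow=2 fast=3: a[fast]=6=a[slow] dup, fast++
slow=2 fast=4: a[fast]=6=a[slow] dup, fast++
slow=2 fast=5: a[fast]=8≠a[slow]=6 write a[3]=8, slow++,fast++
slow=3 fast=6: a[fast]=8=a[slow] dup, fast++
slow=3 fast=7: a[fast]=9≠a[slow]=8 write a[4]=9, slow++,fast++
slow=4 fast=8: a[fast]=10≠a[slow]=9 write a[5]=10, slow++,fast++
slow=5 fast=9: a[fast]=11≠a[slow]=10 write a[6]=11, slow++,fast++
slow=6 fast=10: a[fast]=14≠a[slow]=11 write a[7]=14, slow++,fast++

slow=7, fast=11, prefix=[3, 4, 6, 8, 9, 10, 11, 14]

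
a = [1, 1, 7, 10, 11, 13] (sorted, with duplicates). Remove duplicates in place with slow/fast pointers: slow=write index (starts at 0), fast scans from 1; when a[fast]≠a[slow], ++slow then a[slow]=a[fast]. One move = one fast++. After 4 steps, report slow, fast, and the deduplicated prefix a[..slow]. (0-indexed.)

slow=3, fast=5, prefix=[1, 7, 10, 11]

slow=0 fast=1: a[fast]=1=a[slow] dup, fast++
slow=0 fast=2: a[fast]=7≠a[slow]=1 write a[1]=7, slow++,fast++
slow=1 fast=3: a[fast]=10≠a[slow]=7 write a[2]=10, slow++,fast++
slow=2 fast=4: a[fast]=11≠a[slow]=10 write a[3]=11, slow++,fast++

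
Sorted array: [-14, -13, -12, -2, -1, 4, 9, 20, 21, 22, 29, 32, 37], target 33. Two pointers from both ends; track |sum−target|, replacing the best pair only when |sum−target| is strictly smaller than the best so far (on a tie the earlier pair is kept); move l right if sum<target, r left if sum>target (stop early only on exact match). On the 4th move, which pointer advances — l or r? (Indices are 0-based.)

r

[0,12] -14+37=23 d=10 * → l++
[1,12] -13+37=24 d=9 * → l++
[2,12] -12+37=25 d=8 * → l++
[3,12] -2+37=35 d=2 * → r--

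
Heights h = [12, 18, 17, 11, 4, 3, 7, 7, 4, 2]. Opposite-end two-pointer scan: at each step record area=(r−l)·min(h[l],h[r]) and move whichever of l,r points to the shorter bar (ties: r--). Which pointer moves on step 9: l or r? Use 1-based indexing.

l=1 r=10: min(12,2)*9=18 best=18 *, r--
l=1 r=9: min(12,4)*8=32 best=32 *, r--
l=1 r=8: min(12,7)*7=49 best=49 *, r--
l=1 r=7: min(12,7)*6=42 best=49, r--
l=1 r=6: min(12,3)*5=15 best=49, r--
l=1 r=5: min(12,4)*4=16 best=49, r--
l=1 r=4: min(12,11)*3=33 best=49, r--
l=1 r=3: min(12,17)*2=24 best=49, l++
l=2 r=3: min(18,17)*1=17 best=49, r--

r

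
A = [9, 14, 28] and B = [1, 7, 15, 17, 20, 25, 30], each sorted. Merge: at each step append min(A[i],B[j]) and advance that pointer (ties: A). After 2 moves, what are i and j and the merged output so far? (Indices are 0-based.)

i=0, j=2, merged so far=[1, 7]

[i=0,j=0] A[i]=9>B[j]=1 take 1 → j++
[i=0,j=1] A[i]=9>B[j]=7 take 7 → j++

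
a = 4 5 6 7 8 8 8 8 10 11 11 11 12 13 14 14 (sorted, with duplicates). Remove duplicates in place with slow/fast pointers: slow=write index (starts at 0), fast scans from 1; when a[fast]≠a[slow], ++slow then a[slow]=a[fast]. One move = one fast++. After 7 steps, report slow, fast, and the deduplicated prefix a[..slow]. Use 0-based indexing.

slow=4, fast=8, prefix=[4, 5, 6, 7, 8]

(s=0,f=1) a[fast]=5≠a[slow]=4 write a[1]=5 → slow++,fast++
(s=1,f=2) a[fast]=6≠a[slow]=5 write a[2]=6 → slow++,fast++
(s=2,f=3) a[fast]=7≠a[slow]=6 write a[3]=7 → slow++,fast++
(s=3,f=4) a[fast]=8≠a[slow]=7 write a[4]=8 → slow++,fast++
(s=4,f=5) a[fast]=8=a[slow] dup → fast++
(s=4,f=6) a[fast]=8=a[slow] dup → fast++
(s=4,f=7) a[fast]=8=a[slow] dup → fast++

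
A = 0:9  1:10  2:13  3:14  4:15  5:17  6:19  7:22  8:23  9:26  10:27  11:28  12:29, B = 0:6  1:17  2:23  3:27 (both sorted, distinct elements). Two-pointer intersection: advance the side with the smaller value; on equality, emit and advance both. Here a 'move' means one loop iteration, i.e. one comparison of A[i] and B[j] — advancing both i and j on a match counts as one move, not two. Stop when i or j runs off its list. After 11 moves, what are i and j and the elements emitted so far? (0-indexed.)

i=10, j=3, emitted=[17, 23]

[i=0,j=0] 9>6 → j++
[i=0,j=1] 9<17 → i++
[i=1,j=1] 10<17 → i++
[i=2,j=1] 13<17 → i++
[i=3,j=1] 14<17 → i++
[i=4,j=1] 15<17 → i++
[i=5,j=1] 17==17 emit → i++,j++
[i=6,j=2] 19<23 → i++
[i=7,j=2] 22<23 → i++
[i=8,j=2] 23==23 emit → i++,j++
[i=9,j=3] 26<27 → i++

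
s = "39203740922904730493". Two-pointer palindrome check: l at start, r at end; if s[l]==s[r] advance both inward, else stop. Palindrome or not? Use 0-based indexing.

not a palindrome (mismatch at 2,17)

[0,19] '3'=='3' → l++,r--
[1,18] '9'=='9' → l++,r--
[2,17] '2'!='4' → stop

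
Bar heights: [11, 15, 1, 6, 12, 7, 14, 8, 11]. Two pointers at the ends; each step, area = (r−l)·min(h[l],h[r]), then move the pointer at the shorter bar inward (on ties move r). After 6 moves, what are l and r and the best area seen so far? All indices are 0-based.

l=1, r=3, best area=88

[0,8] min(11,11)*8=88 best=88 * → r--
[0,7] min(11,8)*7=56 best=88 → r--
[0,6] min(11,14)*6=66 best=88 → l++
[1,6] min(15,14)*5=70 best=88 → r--
[1,5] min(15,7)*4=28 best=88 → r--
[1,4] min(15,12)*3=36 best=88 → r--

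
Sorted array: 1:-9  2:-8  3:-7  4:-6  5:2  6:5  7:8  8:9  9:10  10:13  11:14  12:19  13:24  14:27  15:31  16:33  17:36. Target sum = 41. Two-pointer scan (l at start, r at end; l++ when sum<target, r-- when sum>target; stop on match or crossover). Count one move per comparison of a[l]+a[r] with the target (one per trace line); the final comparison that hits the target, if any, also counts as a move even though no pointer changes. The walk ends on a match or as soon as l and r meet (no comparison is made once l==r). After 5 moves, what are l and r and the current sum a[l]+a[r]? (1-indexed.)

l=6, r=17, sum=41

[1,17] -9+36=27 <41 → l++
[2,17] -8+36=28 <41 → l++
[3,17] -7+36=29 <41 → l++
[4,17] -6+36=30 <41 → l++
[5,17] 2+36=38 <41 → l++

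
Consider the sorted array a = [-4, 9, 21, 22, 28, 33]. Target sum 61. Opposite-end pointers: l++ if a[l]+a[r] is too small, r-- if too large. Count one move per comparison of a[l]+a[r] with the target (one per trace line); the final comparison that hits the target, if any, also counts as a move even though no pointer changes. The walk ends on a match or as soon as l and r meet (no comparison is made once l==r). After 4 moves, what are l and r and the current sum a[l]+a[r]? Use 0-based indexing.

l=4, r=5, sum=61

l=0 r=5: -4+33=29 <61, l++
l=1 r=5: 9+33=42 <61, l++
l=2 r=5: 21+33=54 <61, l++
l=3 r=5: 22+33=55 <61, l++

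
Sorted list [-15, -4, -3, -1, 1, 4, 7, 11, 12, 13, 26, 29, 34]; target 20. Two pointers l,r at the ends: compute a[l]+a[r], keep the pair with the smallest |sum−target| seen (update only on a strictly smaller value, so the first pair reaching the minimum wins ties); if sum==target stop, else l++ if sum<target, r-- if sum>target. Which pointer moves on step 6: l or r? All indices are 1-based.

l

l=1 r=13: -15+34=19 d=1 *, l++
l=2 r=13: -4+34=30 d=10, r--
l=2 r=12: -4+29=25 d=5, r--
l=2 r=11: -4+26=22 d=2, r--
l=2 r=10: -4+13=9 d=11, l++
l=3 r=10: -3+13=10 d=10, l++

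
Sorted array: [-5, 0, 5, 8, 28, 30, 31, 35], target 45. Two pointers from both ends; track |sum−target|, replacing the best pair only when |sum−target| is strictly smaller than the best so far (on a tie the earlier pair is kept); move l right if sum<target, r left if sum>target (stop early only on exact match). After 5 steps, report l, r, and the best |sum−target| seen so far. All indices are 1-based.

l=1 r=8: -5+35=30 d=15 *, l++
l=2 r=8: 0+35=35 d=10 *, l++
l=3 r=8: 5+35=40 d=5 *, l++
l=4 r=8: 8+35=43 d=2 *, l++
l=5 r=8: 28+35=63 d=18, r--

l=5, r=7, best |Δ|=2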